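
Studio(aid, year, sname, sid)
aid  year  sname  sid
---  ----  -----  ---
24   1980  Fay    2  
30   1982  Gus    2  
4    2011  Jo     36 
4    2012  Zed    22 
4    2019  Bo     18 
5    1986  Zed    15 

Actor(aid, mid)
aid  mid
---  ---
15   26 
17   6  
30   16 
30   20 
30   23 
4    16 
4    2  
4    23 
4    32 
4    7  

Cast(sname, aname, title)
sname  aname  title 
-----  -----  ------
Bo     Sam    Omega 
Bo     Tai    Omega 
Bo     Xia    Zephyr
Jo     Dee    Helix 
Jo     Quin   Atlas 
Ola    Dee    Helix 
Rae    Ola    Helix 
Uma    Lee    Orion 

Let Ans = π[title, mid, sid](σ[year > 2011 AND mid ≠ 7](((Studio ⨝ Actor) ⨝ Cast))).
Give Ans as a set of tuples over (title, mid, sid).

{(Omega, 16, 18), (Omega, 2, 18), (Omega, 23, 18), (Omega, 32, 18), (Zephyr, 16, 18), (Zephyr, 2, 18), (Zephyr, 23, 18), (Zephyr, 32, 18)}

Natural join on aid: {(30, 1982, Gus, 2, 16), (30, 1982, Gus, 2, 20), (30, 1982, Gus, 2, 23), (4, 2011, Jo, 36, 16), (4, 2011, Jo, 36, 2), (4, 2011, Jo, 36, 23), (4, 2011, Jo, 36, 32), (4, 2011, Jo, 36, 7), (4, 2012, Zed, 22, 16), (4, 2012, Zed, 22, 2), (4, 2012, Zed, 22, 23), (4, 2012, Zed, 22, 32), (4, 2012, Zed, 22, 7), (4, 2019, Bo, 18, 16), (4, 2019, Bo, 18, 2), (4, 2019, Bo, 18, 23), (4, 2019, Bo, 18, 32), (4, 2019, Bo, 18, 7)}
Natural join on sname: {(4, 2011, Jo, 36, 16, Dee, Helix), (4, 2011, Jo, 36, 16, Quin, Atlas), (4, 2011, Jo, 36, 2, Dee, Helix), (4, 2011, Jo, 36, 2, Quin, Atlas), (4, 2011, Jo, 36, 23, Dee, Helix), (4, 2011, Jo, 36, 23, Quin, Atlas), (4, 2011, Jo, 36, 32, Dee, Helix), (4, 2011, Jo, 36, 32, Quin, Atlas), (4, 2011, Jo, 36, 7, Dee, Helix), (4, 2011, Jo, 36, 7, Quin, Atlas), (4, 2019, Bo, 18, 16, Sam, Omega), (4, 2019, Bo, 18, 16, Tai, Omega), (4, 2019, Bo, 18, 16, Xia, Zephyr), (4, 2019, Bo, 18, 2, Sam, Omega), (4, 2019, Bo, 18, 2, Tai, Omega), (4, 2019, Bo, 18, 2, Xia, Zephyr), (4, 2019, Bo, 18, 23, Sam, Omega), (4, 2019, Bo, 18, 23, Tai, Omega), (4, 2019, Bo, 18, 23, Xia, Zephyr), (4, 2019, Bo, 18, 32, Sam, Omega), (4, 2019, Bo, 18, 32, Tai, Omega), (4, 2019, Bo, 18, 32, Xia, Zephyr), (4, 2019, Bo, 18, 7, Sam, Omega), (4, 2019, Bo, 18, 7, Tai, Omega), (4, 2019, Bo, 18, 7, Xia, Zephyr)}
Filtering on year > 2011 AND mid ≠ 7 leaves {(4, 2019, Bo, 18, 16, Sam, Omega), (4, 2019, Bo, 18, 16, Tai, Omega), (4, 2019, Bo, 18, 16, Xia, Zephyr), (4, 2019, Bo, 18, 2, Sam, Omega), (4, 2019, Bo, 18, 2, Tai, Omega), (4, 2019, Bo, 18, 2, Xia, Zephyr), (4, 2019, Bo, 18, 23, Sam, Omega), (4, 2019, Bo, 18, 23, Tai, Omega), (4, 2019, Bo, 18, 23, Xia, Zephyr), (4, 2019, Bo, 18, 32, Sam, Omega), (4, 2019, Bo, 18, 32, Tai, Omega), (4, 2019, Bo, 18, 32, Xia, Zephyr)}.
π_{title, mid, sid} gives {(Omega, 16, 18), (Omega, 2, 18), (Omega, 23, 18), (Omega, 32, 18), (Zephyr, 16, 18), (Zephyr, 2, 18), (Zephyr, 23, 18), (Zephyr, 32, 18)} (4 duplicate(s) eliminated).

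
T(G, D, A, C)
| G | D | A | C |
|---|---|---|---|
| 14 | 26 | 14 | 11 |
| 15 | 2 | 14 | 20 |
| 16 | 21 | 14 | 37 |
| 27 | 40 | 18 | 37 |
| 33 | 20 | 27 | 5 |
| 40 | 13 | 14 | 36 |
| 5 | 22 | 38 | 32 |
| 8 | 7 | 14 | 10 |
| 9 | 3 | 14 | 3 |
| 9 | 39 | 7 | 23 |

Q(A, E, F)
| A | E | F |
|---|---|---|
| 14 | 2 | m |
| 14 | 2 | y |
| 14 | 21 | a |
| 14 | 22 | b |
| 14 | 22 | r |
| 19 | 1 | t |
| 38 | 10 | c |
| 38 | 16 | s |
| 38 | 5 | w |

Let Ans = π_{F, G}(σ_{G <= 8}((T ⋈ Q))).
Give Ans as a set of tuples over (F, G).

T ⋈ Q (natural join on A): {(14, 26, 14, 11, 2, m), (14, 26, 14, 11, 2, y), (14, 26, 14, 11, 21, a), (14, 26, 14, 11, 22, b), (14, 26, 14, 11, 22, r), (15, 2, 14, 20, 2, m), (15, 2, 14, 20, 2, y), (15, 2, 14, 20, 21, a), (15, 2, 14, 20, 22, b), (15, 2, 14, 20, 22, r), (16, 21, 14, 37, 2, m), (16, 21, 14, 37, 2, y), (16, 21, 14, 37, 21, a), (16, 21, 14, 37, 22, b), (16, 21, 14, 37, 22, r), (40, 13, 14, 36, 2, m), (40, 13, 14, 36, 2, y), (40, 13, 14, 36, 21, a), (40, 13, 14, 36, 22, b), (40, 13, 14, 36, 22, r), (5, 22, 38, 32, 10, c), (5, 22, 38, 32, 16, s), (5, 22, 38, 32, 5, w), (8, 7, 14, 10, 2, m), (8, 7, 14, 10, 2, y), (8, 7, 14, 10, 21, a), (8, 7, 14, 10, 22, b), (8, 7, 14, 10, 22, r), (9, 3, 14, 3, 2, m), (9, 3, 14, 3, 2, y), (9, 3, 14, 3, 21, a), (9, 3, 14, 3, 22, b), (9, 3, 14, 3, 22, r)}
Filtering on G <= 8 leaves {(5, 22, 38, 32, 10, c), (5, 22, 38, 32, 16, s), (5, 22, 38, 32, 5, w), (8, 7, 14, 10, 2, m), (8, 7, 14, 10, 2, y), (8, 7, 14, 10, 21, a), (8, 7, 14, 10, 22, b), (8, 7, 14, 10, 22, r)}.
Projecting to F, G: {(a, 8), (b, 8), (c, 5), (m, 8), (r, 8), (s, 5), (w, 5), (y, 8)}

{(a, 8), (b, 8), (c, 5), (m, 8), (r, 8), (s, 5), (w, 5), (y, 8)}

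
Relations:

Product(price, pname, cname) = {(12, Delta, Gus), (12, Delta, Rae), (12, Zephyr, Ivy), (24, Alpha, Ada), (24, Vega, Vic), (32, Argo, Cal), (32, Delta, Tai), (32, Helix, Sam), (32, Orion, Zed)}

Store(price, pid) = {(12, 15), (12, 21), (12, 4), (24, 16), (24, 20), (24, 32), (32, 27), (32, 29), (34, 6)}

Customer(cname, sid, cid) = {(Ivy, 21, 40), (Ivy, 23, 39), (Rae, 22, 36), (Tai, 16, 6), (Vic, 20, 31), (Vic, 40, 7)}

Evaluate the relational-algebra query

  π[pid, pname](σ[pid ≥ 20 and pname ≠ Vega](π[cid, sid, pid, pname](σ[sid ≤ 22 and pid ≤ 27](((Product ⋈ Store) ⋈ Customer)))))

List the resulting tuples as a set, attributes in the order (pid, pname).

Product ⋈ Store (natural join on price): {(12, Delta, Gus, 15), (12, Delta, Gus, 21), (12, Delta, Gus, 4), (12, Delta, Rae, 15), (12, Delta, Rae, 21), (12, Delta, Rae, 4), (12, Zephyr, Ivy, 15), (12, Zephyr, Ivy, 21), (12, Zephyr, Ivy, 4), (24, Alpha, Ada, 16), (24, Alpha, Ada, 20), (24, Alpha, Ada, 32), (24, Vega, Vic, 16), (24, Vega, Vic, 20), (24, Vega, Vic, 32), (32, Argo, Cal, 27), (32, Argo, Cal, 29), (32, Delta, Tai, 27), (32, Delta, Tai, 29), (32, Helix, Sam, 27), (32, Helix, Sam, 29), (32, Orion, Zed, 27), (32, Orion, Zed, 29)}
(Product ⋈ Store) ⋈ Customer (natural join on cname): {(12, Delta, Rae, 15, 22, 36), (12, Delta, Rae, 21, 22, 36), (12, Delta, Rae, 4, 22, 36), (12, Zephyr, Ivy, 15, 21, 40), (12, Zephyr, Ivy, 15, 23, 39), (12, Zephyr, Ivy, 21, 21, 40), (12, Zephyr, Ivy, 21, 23, 39), (12, Zephyr, Ivy, 4, 21, 40), (12, Zephyr, Ivy, 4, 23, 39), (24, Vega, Vic, 16, 20, 31), (24, Vega, Vic, 16, 40, 7), (24, Vega, Vic, 20, 20, 31), (24, Vega, Vic, 20, 40, 7), (24, Vega, Vic, 32, 20, 31), (24, Vega, Vic, 32, 40, 7), (32, Delta, Tai, 27, 16, 6), (32, Delta, Tai, 29, 16, 6)}
Apply σ_{sid ≤ 22 and pid ≤ 27}; surviving tuples: {(12, Delta, Rae, 15, 22, 36), (12, Delta, Rae, 21, 22, 36), (12, Delta, Rae, 4, 22, 36), (12, Zephyr, Ivy, 15, 21, 40), (12, Zephyr, Ivy, 21, 21, 40), (12, Zephyr, Ivy, 4, 21, 40), (24, Vega, Vic, 16, 20, 31), (24, Vega, Vic, 20, 20, 31), (32, Delta, Tai, 27, 16, 6)}
π_{cid, sid, pid, pname} gives {(31, 20, 16, Vega), (31, 20, 20, Vega), (36, 22, 15, Delta), (36, 22, 21, Delta), (36, 22, 4, Delta), (40, 21, 15, Zephyr), (40, 21, 21, Zephyr), (40, 21, 4, Zephyr), (6, 16, 27, Delta)}.
Apply σ_{pid ≥ 20 and pname ≠ Vega}; surviving tuples: {(36, 22, 21, Delta), (40, 21, 21, Zephyr), (6, 16, 27, Delta)}
π_{pid, pname} gives {(21, Delta), (21, Zephyr), (27, Delta)}.

{(21, Delta), (21, Zephyr), (27, Delta)}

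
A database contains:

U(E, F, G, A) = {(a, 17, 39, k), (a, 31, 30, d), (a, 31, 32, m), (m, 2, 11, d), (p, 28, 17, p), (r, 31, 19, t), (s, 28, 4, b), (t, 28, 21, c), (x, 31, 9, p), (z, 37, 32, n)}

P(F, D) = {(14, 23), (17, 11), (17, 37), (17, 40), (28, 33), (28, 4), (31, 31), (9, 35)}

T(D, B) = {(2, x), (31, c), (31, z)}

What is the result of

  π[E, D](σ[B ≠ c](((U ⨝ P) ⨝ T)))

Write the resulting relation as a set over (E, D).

{(a, 31), (r, 31), (x, 31)}

U ⋈ P (natural join on F): {(a, 17, 39, k, 11), (a, 17, 39, k, 37), (a, 17, 39, k, 40), (a, 31, 30, d, 31), (a, 31, 32, m, 31), (p, 28, 17, p, 33), (p, 28, 17, p, 4), (r, 31, 19, t, 31), (s, 28, 4, b, 33), (s, 28, 4, b, 4), (t, 28, 21, c, 33), (t, 28, 21, c, 4), (x, 31, 9, p, 31)}
(U ⨝ P) ⋈ T (natural join on D): {(a, 31, 30, d, 31, c), (a, 31, 30, d, 31, z), (a, 31, 32, m, 31, c), (a, 31, 32, m, 31, z), (r, 31, 19, t, 31, c), (r, 31, 19, t, 31, z), (x, 31, 9, p, 31, c), (x, 31, 9, p, 31, z)}
Apply σ_{B ≠ c}; surviving tuples: {(a, 31, 30, d, 31, z), (a, 31, 32, m, 31, z), (r, 31, 19, t, 31, z), (x, 31, 9, p, 31, z)}
π[E, D]: project onto (E, D) (1 duplicate(s) eliminated) → {(a, 31), (r, 31), (x, 31)}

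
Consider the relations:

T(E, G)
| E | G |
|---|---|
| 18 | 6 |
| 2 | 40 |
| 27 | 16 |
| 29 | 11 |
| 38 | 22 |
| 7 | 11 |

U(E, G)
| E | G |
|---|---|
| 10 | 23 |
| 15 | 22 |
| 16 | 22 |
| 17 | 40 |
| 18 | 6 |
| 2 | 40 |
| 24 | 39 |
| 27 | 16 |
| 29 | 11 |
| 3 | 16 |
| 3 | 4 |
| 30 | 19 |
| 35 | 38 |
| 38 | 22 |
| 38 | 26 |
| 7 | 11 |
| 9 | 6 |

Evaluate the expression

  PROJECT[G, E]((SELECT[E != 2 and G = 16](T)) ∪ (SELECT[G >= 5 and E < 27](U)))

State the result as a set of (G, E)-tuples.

{(11, 7), (16, 27), (16, 3), (22, 15), (22, 16), (23, 10), (39, 24), (40, 17), (40, 2), (6, 18), (6, 9)}

Filtering on E != 2 and G = 16 leaves {(27, 16)}.
Filtering on G >= 5 and E < 27 leaves {(10, 23), (15, 22), (16, 22), (17, 40), (18, 6), (2, 40), (24, 39), (3, 16), (7, 11), (9, 6)}.
Taking the union: {(10, 23), (15, 22), (16, 22), (17, 40), (18, 6), (2, 40), (24, 39), (27, 16), (3, 16), (7, 11), (9, 6)}
Projecting to G, E: {(11, 7), (16, 27), (16, 3), (22, 15), (22, 16), (23, 10), (39, 24), (40, 17), (40, 2), (6, 18), (6, 9)}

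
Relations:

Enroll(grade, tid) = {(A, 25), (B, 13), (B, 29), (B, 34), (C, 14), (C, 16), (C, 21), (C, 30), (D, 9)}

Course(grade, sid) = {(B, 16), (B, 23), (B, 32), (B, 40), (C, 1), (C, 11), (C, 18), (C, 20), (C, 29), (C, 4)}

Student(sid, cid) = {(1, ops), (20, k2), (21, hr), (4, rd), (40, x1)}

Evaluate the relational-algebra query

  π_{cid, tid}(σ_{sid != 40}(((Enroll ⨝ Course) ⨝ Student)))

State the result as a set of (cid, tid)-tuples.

Natural join on grade: {(B, 13, 16), (B, 13, 23), (B, 13, 32), (B, 13, 40), (B, 29, 16), (B, 29, 23), (B, 29, 32), (B, 29, 40), (B, 34, 16), (B, 34, 23), (B, 34, 32), (B, 34, 40), (C, 14, 1), (C, 14, 11), (C, 14, 18), (C, 14, 20), (C, 14, 29), (C, 14, 4), (C, 16, 1), (C, 16, 11), (C, 16, 18), (C, 16, 20), (C, 16, 29), (C, 16, 4), (C, 21, 1), (C, 21, 11), (C, 21, 18), (C, 21, 20), (C, 21, 29), (C, 21, 4), (C, 30, 1), (C, 30, 11), (C, 30, 18), (C, 30, 20), (C, 30, 29), (C, 30, 4)}
Natural join on sid: {(B, 13, 40, x1), (B, 29, 40, x1), (B, 34, 40, x1), (C, 14, 1, ops), (C, 14, 20, k2), (C, 14, 4, rd), (C, 16, 1, ops), (C, 16, 20, k2), (C, 16, 4, rd), (C, 21, 1, ops), (C, 21, 20, k2), (C, 21, 4, rd), (C, 30, 1, ops), (C, 30, 20, k2), (C, 30, 4, rd)}
Selection sid != 40: {(C, 14, 1, ops), (C, 14, 20, k2), (C, 14, 4, rd), (C, 16, 1, ops), (C, 16, 20, k2), (C, 16, 4, rd), (C, 21, 1, ops), (C, 21, 20, k2), (C, 21, 4, rd), (C, 30, 1, ops), (C, 30, 20, k2), (C, 30, 4, rd)}
Projecting to cid, tid: {(k2, 14), (k2, 16), (k2, 21), (k2, 30), (ops, 14), (ops, 16), (ops, 21), (ops, 30), (rd, 14), (rd, 16), (rd, 21), (rd, 30)}

{(k2, 14), (k2, 16), (k2, 21), (k2, 30), (ops, 14), (ops, 16), (ops, 21), (ops, 30), (rd, 14), (rd, 16), (rd, 21), (rd, 30)}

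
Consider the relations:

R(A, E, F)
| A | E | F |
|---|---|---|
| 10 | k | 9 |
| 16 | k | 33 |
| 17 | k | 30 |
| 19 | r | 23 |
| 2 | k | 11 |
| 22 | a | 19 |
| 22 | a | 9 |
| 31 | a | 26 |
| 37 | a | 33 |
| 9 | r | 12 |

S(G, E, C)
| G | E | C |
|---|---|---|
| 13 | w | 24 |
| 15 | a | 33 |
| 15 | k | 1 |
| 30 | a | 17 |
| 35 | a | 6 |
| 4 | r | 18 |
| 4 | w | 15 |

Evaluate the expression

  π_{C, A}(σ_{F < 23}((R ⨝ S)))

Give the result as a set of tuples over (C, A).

{(1, 10), (1, 2), (17, 22), (18, 9), (33, 22), (6, 22)}

Joining R and S on E yields {(10, k, 9, 15, 1), (16, k, 33, 15, 1), (17, k, 30, 15, 1), (19, r, 23, 4, 18), (2, k, 11, 15, 1), (22, a, 19, 15, 33), (22, a, 19, 30, 17), (22, a, 19, 35, 6), (22, a, 9, 15, 33), (22, a, 9, 30, 17), (22, a, 9, 35, 6), (31, a, 26, 15, 33), (31, a, 26, 30, 17), (31, a, 26, 35, 6), (37, a, 33, 15, 33), (37, a, 33, 30, 17), (37, a, 33, 35, 6), (9, r, 12, 4, 18)}.
Filtering on F < 23 leaves {(10, k, 9, 15, 1), (2, k, 11, 15, 1), (22, a, 19, 15, 33), (22, a, 19, 30, 17), (22, a, 19, 35, 6), (22, a, 9, 15, 33), (22, a, 9, 30, 17), (22, a, 9, 35, 6), (9, r, 12, 4, 18)}.
π_{C, A} gives {(1, 10), (1, 2), (17, 22), (18, 9), (33, 22), (6, 22)} (3 duplicate(s) eliminated).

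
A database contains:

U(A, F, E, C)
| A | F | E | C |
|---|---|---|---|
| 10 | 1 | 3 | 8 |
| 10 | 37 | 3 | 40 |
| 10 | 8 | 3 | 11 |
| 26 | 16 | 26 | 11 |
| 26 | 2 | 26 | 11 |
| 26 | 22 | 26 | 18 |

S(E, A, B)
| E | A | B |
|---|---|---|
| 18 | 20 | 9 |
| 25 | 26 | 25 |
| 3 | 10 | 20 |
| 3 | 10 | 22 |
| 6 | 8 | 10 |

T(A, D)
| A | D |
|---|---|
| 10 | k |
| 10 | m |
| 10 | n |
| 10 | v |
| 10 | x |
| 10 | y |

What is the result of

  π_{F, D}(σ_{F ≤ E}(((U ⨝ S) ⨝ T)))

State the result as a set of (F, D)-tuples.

{(1, k), (1, m), (1, n), (1, v), (1, x), (1, y)}

Natural join on A, E: {(10, 1, 3, 8, 20), (10, 1, 3, 8, 22), (10, 37, 3, 40, 20), (10, 37, 3, 40, 22), (10, 8, 3, 11, 20), (10, 8, 3, 11, 22)}
Natural join on A: {(10, 1, 3, 8, 20, k), (10, 1, 3, 8, 20, m), (10, 1, 3, 8, 20, n), (10, 1, 3, 8, 20, v), (10, 1, 3, 8, 20, x), (10, 1, 3, 8, 20, y), (10, 1, 3, 8, 22, k), (10, 1, 3, 8, 22, m), (10, 1, 3, 8, 22, n), (10, 1, 3, 8, 22, v), (10, 1, 3, 8, 22, x), (10, 1, 3, 8, 22, y), (10, 37, 3, 40, 20, k), (10, 37, 3, 40, 20, m), (10, 37, 3, 40, 20, n), (10, 37, 3, 40, 20, v), (10, 37, 3, 40, 20, x), (10, 37, 3, 40, 20, y), (10, 37, 3, 40, 22, k), (10, 37, 3, 40, 22, m), (10, 37, 3, 40, 22, n), (10, 37, 3, 40, 22, v), (10, 37, 3, 40, 22, x), (10, 37, 3, 40, 22, y), (10, 8, 3, 11, 20, k), (10, 8, 3, 11, 20, m), (10, 8, 3, 11, 20, n), (10, 8, 3, 11, 20, v), (10, 8, 3, 11, 20, x), (10, 8, 3, 11, 20, y), (10, 8, 3, 11, 22, k), (10, 8, 3, 11, 22, m), (10, 8, 3, 11, 22, n), (10, 8, 3, 11, 22, v), (10, 8, 3, 11, 22, x), (10, 8, 3, 11, 22, y)}
Apply σ_{F ≤ E}; surviving tuples: {(10, 1, 3, 8, 20, k), (10, 1, 3, 8, 20, m), (10, 1, 3, 8, 20, n), (10, 1, 3, 8, 20, v), (10, 1, 3, 8, 20, x), (10, 1, 3, 8, 20, y), (10, 1, 3, 8, 22, k), (10, 1, 3, 8, 22, m), (10, 1, 3, 8, 22, n), (10, 1, 3, 8, 22, v), (10, 1, 3, 8, 22, x), (10, 1, 3, 8, 22, y)}
Projecting to F, D (6 duplicate(s) eliminated): {(1, k), (1, m), (1, n), (1, v), (1, x), (1, y)}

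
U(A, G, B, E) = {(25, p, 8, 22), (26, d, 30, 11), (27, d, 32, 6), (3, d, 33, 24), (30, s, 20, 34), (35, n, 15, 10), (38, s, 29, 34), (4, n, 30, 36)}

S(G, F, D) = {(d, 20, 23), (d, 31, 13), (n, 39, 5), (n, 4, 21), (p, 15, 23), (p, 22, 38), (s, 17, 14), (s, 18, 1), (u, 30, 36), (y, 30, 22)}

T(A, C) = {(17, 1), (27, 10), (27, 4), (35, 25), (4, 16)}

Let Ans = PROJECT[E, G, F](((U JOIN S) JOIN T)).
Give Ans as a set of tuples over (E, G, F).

{(10, n, 39), (10, n, 4), (36, n, 39), (36, n, 4), (6, d, 20), (6, d, 31)}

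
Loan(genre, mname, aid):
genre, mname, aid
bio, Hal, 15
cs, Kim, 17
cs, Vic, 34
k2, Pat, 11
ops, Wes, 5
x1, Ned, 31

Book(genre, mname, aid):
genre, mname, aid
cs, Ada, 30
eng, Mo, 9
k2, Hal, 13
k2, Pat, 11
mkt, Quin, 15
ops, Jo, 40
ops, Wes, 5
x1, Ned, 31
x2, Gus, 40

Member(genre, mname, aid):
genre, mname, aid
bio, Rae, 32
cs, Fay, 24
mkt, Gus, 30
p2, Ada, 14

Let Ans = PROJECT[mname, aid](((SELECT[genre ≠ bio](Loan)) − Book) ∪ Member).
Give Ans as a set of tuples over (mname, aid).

{(Ada, 14), (Fay, 24), (Gus, 30), (Kim, 17), (Rae, 32), (Vic, 34)}

σ[genre ≠ bio]: keep tuples satisfying genre ≠ bio → {(cs, Kim, 17), (cs, Vic, 34), (k2, Pat, 11), (ops, Wes, 5), (x1, Ned, 31)}
Taking the difference: {(cs, Kim, 17), (cs, Vic, 34)}
Taking the union: {(bio, Rae, 32), (cs, Fay, 24), (cs, Kim, 17), (cs, Vic, 34), (mkt, Gus, 30), (p2, Ada, 14)}
Projecting to mname, aid: {(Ada, 14), (Fay, 24), (Gus, 30), (Kim, 17), (Rae, 32), (Vic, 34)}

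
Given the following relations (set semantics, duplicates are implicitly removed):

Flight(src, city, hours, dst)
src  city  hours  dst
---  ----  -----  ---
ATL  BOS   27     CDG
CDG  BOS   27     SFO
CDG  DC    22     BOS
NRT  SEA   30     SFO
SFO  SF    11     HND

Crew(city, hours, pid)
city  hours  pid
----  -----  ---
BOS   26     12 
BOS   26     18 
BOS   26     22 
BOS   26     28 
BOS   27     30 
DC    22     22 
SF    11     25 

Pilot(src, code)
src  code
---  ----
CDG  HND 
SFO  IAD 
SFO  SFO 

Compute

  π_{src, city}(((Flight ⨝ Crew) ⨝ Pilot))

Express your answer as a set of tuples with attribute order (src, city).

Natural join on city, hours: {(ATL, BOS, 27, CDG, 30), (CDG, BOS, 27, SFO, 30), (CDG, DC, 22, BOS, 22), (SFO, SF, 11, HND, 25)}
Natural join on src: {(CDG, BOS, 27, SFO, 30, HND), (CDG, DC, 22, BOS, 22, HND), (SFO, SF, 11, HND, 25, IAD), (SFO, SF, 11, HND, 25, SFO)}
Projecting to src, city (1 duplicate(s) eliminated): {(CDG, BOS), (CDG, DC), (SFO, SF)}

{(CDG, BOS), (CDG, DC), (SFO, SF)}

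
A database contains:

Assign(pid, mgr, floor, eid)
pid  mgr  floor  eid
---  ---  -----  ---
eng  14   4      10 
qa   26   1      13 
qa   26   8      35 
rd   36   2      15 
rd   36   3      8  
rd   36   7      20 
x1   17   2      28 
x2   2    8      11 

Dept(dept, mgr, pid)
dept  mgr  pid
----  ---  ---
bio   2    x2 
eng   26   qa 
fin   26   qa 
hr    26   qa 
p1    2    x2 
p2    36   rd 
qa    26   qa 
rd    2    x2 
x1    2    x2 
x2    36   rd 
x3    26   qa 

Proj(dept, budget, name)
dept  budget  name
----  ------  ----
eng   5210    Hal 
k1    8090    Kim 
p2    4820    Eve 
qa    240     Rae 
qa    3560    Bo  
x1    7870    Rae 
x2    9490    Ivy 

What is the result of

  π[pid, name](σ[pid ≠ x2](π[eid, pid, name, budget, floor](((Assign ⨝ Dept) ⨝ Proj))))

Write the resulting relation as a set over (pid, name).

{(qa, Bo), (qa, Hal), (qa, Rae), (rd, Eve), (rd, Ivy)}

Joining Assign and Dept on pid, mgr yields {(qa, 26, 1, 13, eng), (qa, 26, 1, 13, fin), (qa, 26, 1, 13, hr), (qa, 26, 1, 13, qa), (qa, 26, 1, 13, x3), (qa, 26, 8, 35, eng), (qa, 26, 8, 35, fin), (qa, 26, 8, 35, hr), (qa, 26, 8, 35, qa), (qa, 26, 8, 35, x3), (rd, 36, 2, 15, p2), (rd, 36, 2, 15, x2), (rd, 36, 3, 8, p2), (rd, 36, 3, 8, x2), (rd, 36, 7, 20, p2), (rd, 36, 7, 20, x2), (x2, 2, 8, 11, bio), (x2, 2, 8, 11, p1), (x2, 2, 8, 11, rd), (x2, 2, 8, 11, x1)}.
Joining (Assign ⨝ Dept) and Proj on dept yields {(qa, 26, 1, 13, eng, 5210, Hal), (qa, 26, 1, 13, qa, 240, Rae), (qa, 26, 1, 13, qa, 3560, Bo), (qa, 26, 8, 35, eng, 5210, Hal), (qa, 26, 8, 35, qa, 240, Rae), (qa, 26, 8, 35, qa, 3560, Bo), (rd, 36, 2, 15, p2, 4820, Eve), (rd, 36, 2, 15, x2, 9490, Ivy), (rd, 36, 3, 8, p2, 4820, Eve), (rd, 36, 3, 8, x2, 9490, Ivy), (rd, 36, 7, 20, p2, 4820, Eve), (rd, 36, 7, 20, x2, 9490, Ivy), (x2, 2, 8, 11, x1, 7870, Rae)}.
Keep only column(s) eid, pid, name, budget, floor: {(11, x2, Rae, 7870, 8), (13, qa, Bo, 3560, 1), (13, qa, Hal, 5210, 1), (13, qa, Rae, 240, 1), (15, rd, Eve, 4820, 2), (15, rd, Ivy, 9490, 2), (20, rd, Eve, 4820, 7), (20, rd, Ivy, 9490, 7), (35, qa, Bo, 3560, 8), (35, qa, Hal, 5210, 8), (35, qa, Rae, 240, 8), (8, rd, Eve, 4820, 3), (8, rd, Ivy, 9490, 3)}
Filtering on pid ≠ x2 leaves {(13, qa, Bo, 3560, 1), (13, qa, Hal, 5210, 1), (13, qa, Rae, 240, 1), (15, rd, Eve, 4820, 2), (15, rd, Ivy, 9490, 2), (20, rd, Eve, 4820, 7), (20, rd, Ivy, 9490, 7), (35, qa, Bo, 3560, 8), (35, qa, Hal, 5210, 8), (35, qa, Rae, 240, 8), (8, rd, Eve, 4820, 3), (8, rd, Ivy, 9490, 3)}.
Keep only column(s) pid, name (7 duplicate(s) eliminated): {(qa, Bo), (qa, Hal), (qa, Rae), (rd, Eve), (rd, Ivy)}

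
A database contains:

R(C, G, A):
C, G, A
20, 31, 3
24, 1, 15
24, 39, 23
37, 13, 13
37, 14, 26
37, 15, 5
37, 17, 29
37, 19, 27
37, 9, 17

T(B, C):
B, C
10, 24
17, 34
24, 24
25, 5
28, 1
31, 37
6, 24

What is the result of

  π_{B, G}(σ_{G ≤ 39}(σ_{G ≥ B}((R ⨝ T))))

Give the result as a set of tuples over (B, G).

Joining R and T on C yields {(24, 1, 15, 10), (24, 1, 15, 24), (24, 1, 15, 6), (24, 39, 23, 10), (24, 39, 23, 24), (24, 39, 23, 6), (37, 13, 13, 31), (37, 14, 26, 31), (37, 15, 5, 31), (37, 17, 29, 31), (37, 19, 27, 31), (37, 9, 17, 31)}.
σ[G ≥ B]: keep tuples satisfying G ≥ B → {(24, 39, 23, 10), (24, 39, 23, 24), (24, 39, 23, 6)}
σ[G ≤ 39]: keep tuples satisfying G ≤ 39 → {(24, 39, 23, 10), (24, 39, 23, 24), (24, 39, 23, 6)}
Projecting to B, G: {(10, 39), (24, 39), (6, 39)}

{(10, 39), (24, 39), (6, 39)}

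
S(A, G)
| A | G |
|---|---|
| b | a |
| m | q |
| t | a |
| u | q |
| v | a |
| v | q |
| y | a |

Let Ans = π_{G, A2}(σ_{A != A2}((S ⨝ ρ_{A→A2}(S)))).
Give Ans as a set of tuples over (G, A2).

ρ[A→A2]: schema becomes (A2, G); tuples unchanged.
S ⋈ ρ_{A→A2}(S) (natural join on G): {(b, a, b), (b, a, t), (b, a, v), (b, a, y), (m, q, m), (m, q, u), (m, q, v), (t, a, b), (t, a, t), (t, a, v), (t, a, y), (u, q, m), (u, q, u), (u, q, v), (v, a, b), (v, a, t), (v, a, v), (v, a, y), (v, q, m), (v, q, u), (v, q, v), (y, a, b), (y, a, t), (y, a, v), (y, a, y)}
σ[A != A2]: keep tuples satisfying A != A2 → {(b, a, t), (b, a, v), (b, a, y), (m, q, u), (m, q, v), (t, a, b), (t, a, v), (t, a, y), (u, q, m), (u, q, v), (v, a, b), (v, a, t), (v, a, y), (v, q, m), (v, q, u), (y, a, b), (y, a, t), (y, a, v)}
π_{G, A2} gives {(a, b), (a, t), (a, v), (a, y), (q, m), (q, u), (q, v)} (11 duplicate(s) eliminated).

{(a, b), (a, t), (a, v), (a, y), (q, m), (q, u), (q, v)}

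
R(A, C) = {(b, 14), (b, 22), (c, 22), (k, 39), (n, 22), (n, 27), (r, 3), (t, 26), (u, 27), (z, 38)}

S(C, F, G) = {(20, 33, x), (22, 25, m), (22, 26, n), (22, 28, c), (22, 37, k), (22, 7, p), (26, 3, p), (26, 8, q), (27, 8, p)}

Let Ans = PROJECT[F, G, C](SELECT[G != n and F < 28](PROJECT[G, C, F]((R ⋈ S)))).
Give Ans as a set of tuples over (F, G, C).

{(25, m, 22), (3, p, 26), (7, p, 22), (8, p, 27), (8, q, 26)}

R ⋈ S (natural join on C): {(b, 22, 25, m), (b, 22, 26, n), (b, 22, 28, c), (b, 22, 37, k), (b, 22, 7, p), (c, 22, 25, m), (c, 22, 26, n), (c, 22, 28, c), (c, 22, 37, k), (c, 22, 7, p), (n, 22, 25, m), (n, 22, 26, n), (n, 22, 28, c), (n, 22, 37, k), (n, 22, 7, p), (n, 27, 8, p), (t, 26, 3, p), (t, 26, 8, q), (u, 27, 8, p)}
Keep only column(s) G, C, F (11 duplicate(s) eliminated): {(c, 22, 28), (k, 22, 37), (m, 22, 25), (n, 22, 26), (p, 22, 7), (p, 26, 3), (p, 27, 8), (q, 26, 8)}
Filtering on G != n and F < 28 leaves {(m, 22, 25), (p, 22, 7), (p, 26, 3), (p, 27, 8), (q, 26, 8)}.
Keep only column(s) F, G, C: {(25, m, 22), (3, p, 26), (7, p, 22), (8, p, 27), (8, q, 26)}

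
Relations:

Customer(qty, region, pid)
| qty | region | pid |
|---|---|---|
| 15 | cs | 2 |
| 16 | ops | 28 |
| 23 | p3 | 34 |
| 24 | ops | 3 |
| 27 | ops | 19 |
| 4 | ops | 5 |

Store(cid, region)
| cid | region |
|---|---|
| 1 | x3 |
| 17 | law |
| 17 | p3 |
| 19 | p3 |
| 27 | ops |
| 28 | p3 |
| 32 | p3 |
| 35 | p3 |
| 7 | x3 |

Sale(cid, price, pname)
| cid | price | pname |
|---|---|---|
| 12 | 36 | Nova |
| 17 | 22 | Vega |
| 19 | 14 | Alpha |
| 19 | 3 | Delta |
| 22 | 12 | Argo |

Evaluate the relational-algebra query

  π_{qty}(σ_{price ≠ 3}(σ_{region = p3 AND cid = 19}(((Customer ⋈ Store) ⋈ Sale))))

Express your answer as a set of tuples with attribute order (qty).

{23}

Customer ⋈ Store (natural join on region): {(16, ops, 28, 27), (23, p3, 34, 17), (23, p3, 34, 19), (23, p3, 34, 28), (23, p3, 34, 32), (23, p3, 34, 35), (24, ops, 3, 27), (27, ops, 19, 27), (4, ops, 5, 27)}
(Customer ⋈ Store) ⋈ Sale (natural join on cid): {(23, p3, 34, 17, 22, Vega), (23, p3, 34, 19, 14, Alpha), (23, p3, 34, 19, 3, Delta)}
Filtering on region = p3 AND cid = 19 leaves {(23, p3, 34, 19, 14, Alpha), (23, p3, 34, 19, 3, Delta)}.
Filtering on price ≠ 3 leaves {(23, p3, 34, 19, 14, Alpha)}.
Keep only column(s) qty: {23}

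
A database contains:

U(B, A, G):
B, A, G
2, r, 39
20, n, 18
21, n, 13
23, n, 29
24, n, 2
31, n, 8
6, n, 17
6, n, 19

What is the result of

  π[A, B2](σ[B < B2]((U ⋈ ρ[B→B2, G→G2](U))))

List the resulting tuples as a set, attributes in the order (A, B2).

{(n, 20), (n, 21), (n, 23), (n, 24), (n, 31)}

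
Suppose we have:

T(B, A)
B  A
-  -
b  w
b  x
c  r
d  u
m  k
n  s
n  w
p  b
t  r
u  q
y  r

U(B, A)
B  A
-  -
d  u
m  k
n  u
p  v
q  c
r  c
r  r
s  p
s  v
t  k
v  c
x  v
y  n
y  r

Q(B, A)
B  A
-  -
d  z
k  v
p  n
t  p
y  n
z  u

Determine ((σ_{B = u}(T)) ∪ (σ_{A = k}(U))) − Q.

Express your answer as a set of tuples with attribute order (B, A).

{(m, k), (t, k), (u, q)}

σ[B = u]: keep tuples satisfying B = u → {(u, q)}
σ[A = k]: keep tuples satisfying A = k → {(m, k), (t, k)}
Taking the union: {(m, k), (t, k), (u, q)}
Taking the difference: {(m, k), (t, k), (u, q)}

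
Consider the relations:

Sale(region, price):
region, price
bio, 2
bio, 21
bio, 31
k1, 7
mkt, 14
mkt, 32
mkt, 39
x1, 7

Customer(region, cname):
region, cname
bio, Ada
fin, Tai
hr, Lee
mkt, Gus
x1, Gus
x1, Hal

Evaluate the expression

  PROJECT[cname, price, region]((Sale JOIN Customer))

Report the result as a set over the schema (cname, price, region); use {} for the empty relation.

Joining Sale and Customer on region yields {(bio, 2, Ada), (bio, 21, Ada), (bio, 31, Ada), (mkt, 14, Gus), (mkt, 32, Gus), (mkt, 39, Gus), (x1, 7, Gus), (x1, 7, Hal)}.
π_{cname, price, region} gives {(Ada, 2, bio), (Ada, 21, bio), (Ada, 31, bio), (Gus, 14, mkt), (Gus, 32, mkt), (Gus, 39, mkt), (Gus, 7, x1), (Hal, 7, x1)}.

{(Ada, 2, bio), (Ada, 21, bio), (Ada, 31, bio), (Gus, 14, mkt), (Gus, 32, mkt), (Gus, 39, mkt), (Gus, 7, x1), (Hal, 7, x1)}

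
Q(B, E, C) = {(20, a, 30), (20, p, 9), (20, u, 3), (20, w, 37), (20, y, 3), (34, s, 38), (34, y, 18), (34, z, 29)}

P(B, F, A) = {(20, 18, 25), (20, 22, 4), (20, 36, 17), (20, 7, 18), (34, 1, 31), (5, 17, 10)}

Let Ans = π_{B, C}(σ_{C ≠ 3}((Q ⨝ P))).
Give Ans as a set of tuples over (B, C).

{(20, 30), (20, 37), (20, 9), (34, 18), (34, 29), (34, 38)}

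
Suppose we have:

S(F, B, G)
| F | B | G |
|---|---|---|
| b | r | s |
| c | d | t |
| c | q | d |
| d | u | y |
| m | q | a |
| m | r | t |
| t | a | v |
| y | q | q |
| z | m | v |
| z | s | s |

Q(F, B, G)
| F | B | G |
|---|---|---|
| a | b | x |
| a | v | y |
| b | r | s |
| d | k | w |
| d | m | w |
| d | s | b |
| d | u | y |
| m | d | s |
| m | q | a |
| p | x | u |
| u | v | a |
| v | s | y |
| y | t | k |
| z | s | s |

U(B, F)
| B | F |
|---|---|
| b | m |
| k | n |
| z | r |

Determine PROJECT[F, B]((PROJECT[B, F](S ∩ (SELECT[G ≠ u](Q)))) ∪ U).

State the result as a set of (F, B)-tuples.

{(b, r), (d, u), (m, b), (m, q), (n, k), (r, z), (z, s)}

Filtering on G ≠ u leaves {(a, b, x), (a, v, y), (b, r, s), (d, k, w), (d, m, w), (d, s, b), (d, u, y), (m, d, s), (m, q, a), (u, v, a), (v, s, y), (y, t, k), (z, s, s)}.
Set intersection of the two operands is {(b, r, s), (d, u, y), (m, q, a), (z, s, s)}.
π[B, F]: project onto (B, F) → {(q, m), (r, b), (s, z), (u, d)}
Set union of the two operands is {(b, m), (k, n), (q, m), (r, b), (s, z), (u, d), (z, r)}.
π[F, B]: project onto (F, B) → {(b, r), (d, u), (m, b), (m, q), (n, k), (r, z), (z, s)}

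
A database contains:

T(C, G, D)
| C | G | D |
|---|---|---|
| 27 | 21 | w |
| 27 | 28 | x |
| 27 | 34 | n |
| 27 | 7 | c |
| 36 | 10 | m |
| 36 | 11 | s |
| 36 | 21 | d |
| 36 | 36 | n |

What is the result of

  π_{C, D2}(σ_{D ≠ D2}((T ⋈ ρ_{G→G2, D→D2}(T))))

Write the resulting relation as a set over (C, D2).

ρ[G→G2, D→D2]: schema becomes (C, G2, D2); tuples unchanged.
Natural join on C: {(27, 21, w, 21, w), (27, 21, w, 28, x), (27, 21, w, 34, n), (27, 21, w, 7, c), (27, 28, x, 21, w), (27, 28, x, 28, x), (27, 28, x, 34, n), (27, 28, x, 7, c), (27, 34, n, 21, w), (27, 34, n, 28, x), (27, 34, n, 34, n), (27, 34, n, 7, c), (27, 7, c, 21, w), (27, 7, c, 28, x), (27, 7, c, 34, n), (27, 7, c, 7, c), (36, 10, m, 10, m), (36, 10, m, 11, s), (36, 10, m, 21, d), (36, 10, m, 36, n), (36, 11, s, 10, m), (36, 11, s, 11, s), (36, 11, s, 21, d), (36, 11, s, 36, n), (36, 21, d, 10, m), (36, 21, d, 11, s), (36, 21, d, 21, d), (36, 21, d, 36, n), (36, 36, n, 10, m), (36, 36, n, 11, s), (36, 36, n, 21, d), (36, 36, n, 36, n)}
Apply σ_{D ≠ D2}; surviving tuples: {(27, 21, w, 28, x), (27, 21, w, 34, n), (27, 21, w, 7, c), (27, 28, x, 21, w), (27, 28, x, 34, n), (27, 28, x, 7, c), (27, 34, n, 21, w), (27, 34, n, 28, x), (27, 34, n, 7, c), (27, 7, c, 21, w), (27, 7, c, 28, x), (27, 7, c, 34, n), (36, 10, m, 11, s), (36, 10, m, 21, d), (36, 10, m, 36, n), (36, 11, s, 10, m), (36, 11, s, 21, d), (36, 11, s, 36, n), (36, 21, d, 10, m), (36, 21, d, 11, s), (36, 21, d, 36, n), (36, 36, n, 10, m), (36, 36, n, 11, s), (36, 36, n, 21, d)}
π_{C, D2} gives {(27, c), (27, n), (27, w), (27, x), (36, d), (36, m), (36, n), (36, s)} (16 duplicate(s) eliminated).

{(27, c), (27, n), (27, w), (27, x), (36, d), (36, m), (36, n), (36, s)}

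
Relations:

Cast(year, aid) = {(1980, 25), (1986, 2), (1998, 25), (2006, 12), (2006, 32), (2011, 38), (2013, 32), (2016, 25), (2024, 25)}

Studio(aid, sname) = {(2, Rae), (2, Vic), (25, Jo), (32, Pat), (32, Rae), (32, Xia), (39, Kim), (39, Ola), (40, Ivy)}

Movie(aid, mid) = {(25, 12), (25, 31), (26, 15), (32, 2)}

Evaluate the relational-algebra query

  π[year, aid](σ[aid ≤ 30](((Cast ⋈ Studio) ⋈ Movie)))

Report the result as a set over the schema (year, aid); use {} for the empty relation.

{(1980, 25), (1998, 25), (2016, 25), (2024, 25)}

Cast ⋈ Studio (natural join on aid): {(1980, 25, Jo), (1986, 2, Rae), (1986, 2, Vic), (1998, 25, Jo), (2006, 32, Pat), (2006, 32, Rae), (2006, 32, Xia), (2013, 32, Pat), (2013, 32, Rae), (2013, 32, Xia), (2016, 25, Jo), (2024, 25, Jo)}
(Cast ⋈ Studio) ⋈ Movie (natural join on aid): {(1980, 25, Jo, 12), (1980, 25, Jo, 31), (1998, 25, Jo, 12), (1998, 25, Jo, 31), (2006, 32, Pat, 2), (2006, 32, Rae, 2), (2006, 32, Xia, 2), (2013, 32, Pat, 2), (2013, 32, Rae, 2), (2013, 32, Xia, 2), (2016, 25, Jo, 12), (2016, 25, Jo, 31), (2024, 25, Jo, 12), (2024, 25, Jo, 31)}
Filtering on aid ≤ 30 leaves {(1980, 25, Jo, 12), (1980, 25, Jo, 31), (1998, 25, Jo, 12), (1998, 25, Jo, 31), (2016, 25, Jo, 12), (2016, 25, Jo, 31), (2024, 25, Jo, 12), (2024, 25, Jo, 31)}.
Keep only column(s) year, aid (4 duplicate(s) eliminated): {(1980, 25), (1998, 25), (2016, 25), (2024, 25)}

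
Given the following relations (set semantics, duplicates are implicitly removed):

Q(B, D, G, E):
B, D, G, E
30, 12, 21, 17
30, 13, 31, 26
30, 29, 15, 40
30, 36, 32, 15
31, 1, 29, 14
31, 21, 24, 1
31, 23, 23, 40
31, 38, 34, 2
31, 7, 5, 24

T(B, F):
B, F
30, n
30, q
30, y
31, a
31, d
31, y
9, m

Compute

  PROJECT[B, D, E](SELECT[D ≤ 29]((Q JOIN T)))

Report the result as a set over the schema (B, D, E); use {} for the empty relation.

{(30, 12, 17), (30, 13, 26), (30, 29, 40), (31, 1, 14), (31, 21, 1), (31, 23, 40), (31, 7, 24)}

Q ⋈ T (natural join on B): {(30, 12, 21, 17, n), (30, 12, 21, 17, q), (30, 12, 21, 17, y), (30, 13, 31, 26, n), (30, 13, 31, 26, q), (30, 13, 31, 26, y), (30, 29, 15, 40, n), (30, 29, 15, 40, q), (30, 29, 15, 40, y), (30, 36, 32, 15, n), (30, 36, 32, 15, q), (30, 36, 32, 15, y), (31, 1, 29, 14, a), (31, 1, 29, 14, d), (31, 1, 29, 14, y), (31, 21, 24, 1, a), (31, 21, 24, 1, d), (31, 21, 24, 1, y), (31, 23, 23, 40, a), (31, 23, 23, 40, d), (31, 23, 23, 40, y), (31, 38, 34, 2, a), (31, 38, 34, 2, d), (31, 38, 34, 2, y), (31, 7, 5, 24, a), (31, 7, 5, 24, d), (31, 7, 5, 24, y)}
Filtering on D ≤ 29 leaves {(30, 12, 21, 17, n), (30, 12, 21, 17, q), (30, 12, 21, 17, y), (30, 13, 31, 26, n), (30, 13, 31, 26, q), (30, 13, 31, 26, y), (30, 29, 15, 40, n), (30, 29, 15, 40, q), (30, 29, 15, 40, y), (31, 1, 29, 14, a), (31, 1, 29, 14, d), (31, 1, 29, 14, y), (31, 21, 24, 1, a), (31, 21, 24, 1, d), (31, 21, 24, 1, y), (31, 23, 23, 40, a), (31, 23, 23, 40, d), (31, 23, 23, 40, y), (31, 7, 5, 24, a), (31, 7, 5, 24, d), (31, 7, 5, 24, y)}.
Keep only column(s) B, D, E (14 duplicate(s) eliminated): {(30, 12, 17), (30, 13, 26), (30, 29, 40), (31, 1, 14), (31, 21, 1), (31, 23, 40), (31, 7, 24)}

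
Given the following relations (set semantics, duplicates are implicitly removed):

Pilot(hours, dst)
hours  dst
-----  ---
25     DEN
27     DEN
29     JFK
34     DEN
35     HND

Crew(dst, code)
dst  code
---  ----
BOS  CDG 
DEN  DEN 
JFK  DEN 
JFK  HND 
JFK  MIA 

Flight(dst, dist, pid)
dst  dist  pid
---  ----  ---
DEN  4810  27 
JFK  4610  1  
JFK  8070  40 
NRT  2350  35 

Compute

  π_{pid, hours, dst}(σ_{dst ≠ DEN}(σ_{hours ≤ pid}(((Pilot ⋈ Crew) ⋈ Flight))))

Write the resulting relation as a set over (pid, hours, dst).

Natural join on dst: {(25, DEN, DEN), (27, DEN, DEN), (29, JFK, DEN), (29, JFK, HND), (29, JFK, MIA), (34, DEN, DEN)}
Natural join on dst: {(25, DEN, DEN, 4810, 27), (27, DEN, DEN, 4810, 27), (29, JFK, DEN, 4610, 1), (29, JFK, DEN, 8070, 40), (29, JFK, HND, 4610, 1), (29, JFK, HND, 8070, 40), (29, JFK, MIA, 4610, 1), (29, JFK, MIA, 8070, 40), (34, DEN, DEN, 4810, 27)}
Apply σ_{hours ≤ pid}; surviving tuples: {(25, DEN, DEN, 4810, 27), (27, DEN, DEN, 4810, 27), (29, JFK, DEN, 8070, 40), (29, JFK, HND, 8070, 40), (29, JFK, MIA, 8070, 40)}
Apply σ_{dst ≠ DEN}; surviving tuples: {(29, JFK, DEN, 8070, 40), (29, JFK, HND, 8070, 40), (29, JFK, MIA, 8070, 40)}
Projecting to pid, hours, dst (2 duplicate(s) eliminated): {(40, 29, JFK)}

{(40, 29, JFK)}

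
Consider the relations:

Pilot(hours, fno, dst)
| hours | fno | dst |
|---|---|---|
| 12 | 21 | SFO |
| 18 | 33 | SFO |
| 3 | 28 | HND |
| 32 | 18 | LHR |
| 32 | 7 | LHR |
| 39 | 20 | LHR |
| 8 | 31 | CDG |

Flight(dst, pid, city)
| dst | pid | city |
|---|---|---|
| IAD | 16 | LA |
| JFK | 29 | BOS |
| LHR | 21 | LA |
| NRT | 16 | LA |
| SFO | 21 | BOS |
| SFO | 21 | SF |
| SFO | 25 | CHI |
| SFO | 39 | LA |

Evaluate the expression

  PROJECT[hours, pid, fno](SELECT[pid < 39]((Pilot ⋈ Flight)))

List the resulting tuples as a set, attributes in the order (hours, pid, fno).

{(12, 21, 21), (12, 25, 21), (18, 21, 33), (18, 25, 33), (32, 21, 18), (32, 21, 7), (39, 21, 20)}

Natural join on dst: {(12, 21, SFO, 21, BOS), (12, 21, SFO, 21, SF), (12, 21, SFO, 25, CHI), (12, 21, SFO, 39, LA), (18, 33, SFO, 21, BOS), (18, 33, SFO, 21, SF), (18, 33, SFO, 25, CHI), (18, 33, SFO, 39, LA), (32, 18, LHR, 21, LA), (32, 7, LHR, 21, LA), (39, 20, LHR, 21, LA)}
σ[pid < 39]: keep tuples satisfying pid < 39 → {(12, 21, SFO, 21, BOS), (12, 21, SFO, 21, SF), (12, 21, SFO, 25, CHI), (18, 33, SFO, 21, BOS), (18, 33, SFO, 21, SF), (18, 33, SFO, 25, CHI), (32, 18, LHR, 21, LA), (32, 7, LHR, 21, LA), (39, 20, LHR, 21, LA)}
π[hours, pid, fno]: project onto (hours, pid, fno) (2 duplicate(s) eliminated) → {(12, 21, 21), (12, 25, 21), (18, 21, 33), (18, 25, 33), (32, 21, 18), (32, 21, 7), (39, 21, 20)}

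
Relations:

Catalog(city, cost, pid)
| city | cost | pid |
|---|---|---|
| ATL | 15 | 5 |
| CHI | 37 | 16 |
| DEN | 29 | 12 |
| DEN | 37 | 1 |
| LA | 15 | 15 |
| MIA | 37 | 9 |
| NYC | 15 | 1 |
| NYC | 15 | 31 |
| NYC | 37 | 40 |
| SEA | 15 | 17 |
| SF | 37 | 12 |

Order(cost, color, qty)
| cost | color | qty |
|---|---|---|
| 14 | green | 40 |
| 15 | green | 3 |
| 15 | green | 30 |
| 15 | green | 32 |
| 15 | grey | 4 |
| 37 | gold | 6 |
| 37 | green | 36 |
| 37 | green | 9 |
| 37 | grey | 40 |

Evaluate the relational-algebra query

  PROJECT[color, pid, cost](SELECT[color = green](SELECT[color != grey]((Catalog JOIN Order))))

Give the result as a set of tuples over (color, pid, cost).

{(green, 1, 15), (green, 1, 37), (green, 12, 37), (green, 15, 15), (green, 16, 37), (green, 17, 15), (green, 31, 15), (green, 40, 37), (green, 5, 15), (green, 9, 37)}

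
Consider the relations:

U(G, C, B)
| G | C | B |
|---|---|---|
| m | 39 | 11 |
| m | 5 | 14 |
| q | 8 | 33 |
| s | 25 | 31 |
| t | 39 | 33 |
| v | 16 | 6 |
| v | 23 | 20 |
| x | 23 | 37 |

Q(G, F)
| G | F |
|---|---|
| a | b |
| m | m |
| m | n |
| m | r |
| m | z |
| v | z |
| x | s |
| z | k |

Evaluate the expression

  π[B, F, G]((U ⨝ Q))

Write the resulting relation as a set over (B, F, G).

U ⋈ Q (natural join on G): {(m, 39, 11, m), (m, 39, 11, n), (m, 39, 11, r), (m, 39, 11, z), (m, 5, 14, m), (m, 5, 14, n), (m, 5, 14, r), (m, 5, 14, z), (v, 16, 6, z), (v, 23, 20, z), (x, 23, 37, s)}
Keep only column(s) B, F, G: {(11, m, m), (11, n, m), (11, r, m), (11, z, m), (14, m, m), (14, n, m), (14, r, m), (14, z, m), (20, z, v), (37, s, x), (6, z, v)}

{(11, m, m), (11, n, m), (11, r, m), (11, z, m), (14, m, m), (14, n, m), (14, r, m), (14, z, m), (20, z, v), (37, s, x), (6, z, v)}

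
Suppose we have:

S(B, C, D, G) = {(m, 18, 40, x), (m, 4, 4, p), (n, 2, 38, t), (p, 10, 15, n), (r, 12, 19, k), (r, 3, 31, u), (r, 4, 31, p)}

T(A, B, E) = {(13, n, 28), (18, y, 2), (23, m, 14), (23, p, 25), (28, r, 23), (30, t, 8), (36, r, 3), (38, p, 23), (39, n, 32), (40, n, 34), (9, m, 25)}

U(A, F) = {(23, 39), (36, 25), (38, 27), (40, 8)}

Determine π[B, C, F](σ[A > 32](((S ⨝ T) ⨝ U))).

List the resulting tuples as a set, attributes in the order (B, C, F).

Joining S and T on B yields {(m, 18, 40, x, 23, 14), (m, 18, 40, x, 9, 25), (m, 4, 4, p, 23, 14), (m, 4, 4, p, 9, 25), (n, 2, 38, t, 13, 28), (n, 2, 38, t, 39, 32), (n, 2, 38, t, 40, 34), (p, 10, 15, n, 23, 25), (p, 10, 15, n, 38, 23), (r, 12, 19, k, 28, 23), (r, 12, 19, k, 36, 3), (r, 3, 31, u, 28, 23), (r, 3, 31, u, 36, 3), (r, 4, 31, p, 28, 23), (r, 4, 31, p, 36, 3)}.
Joining (S ⨝ T) and U on A yields {(m, 18, 40, x, 23, 14, 39), (m, 4, 4, p, 23, 14, 39), (n, 2, 38, t, 40, 34, 8), (p, 10, 15, n, 23, 25, 39), (p, 10, 15, n, 38, 23, 27), (r, 12, 19, k, 36, 3, 25), (r, 3, 31, u, 36, 3, 25), (r, 4, 31, p, 36, 3, 25)}.
Selection A > 32: {(n, 2, 38, t, 40, 34, 8), (p, 10, 15, n, 38, 23, 27), (r, 12, 19, k, 36, 3, 25), (r, 3, 31, u, 36, 3, 25), (r, 4, 31, p, 36, 3, 25)}
π[B, C, F]: project onto (B, C, F) → {(n, 2, 8), (p, 10, 27), (r, 12, 25), (r, 3, 25), (r, 4, 25)}

{(n, 2, 8), (p, 10, 27), (r, 12, 25), (r, 3, 25), (r, 4, 25)}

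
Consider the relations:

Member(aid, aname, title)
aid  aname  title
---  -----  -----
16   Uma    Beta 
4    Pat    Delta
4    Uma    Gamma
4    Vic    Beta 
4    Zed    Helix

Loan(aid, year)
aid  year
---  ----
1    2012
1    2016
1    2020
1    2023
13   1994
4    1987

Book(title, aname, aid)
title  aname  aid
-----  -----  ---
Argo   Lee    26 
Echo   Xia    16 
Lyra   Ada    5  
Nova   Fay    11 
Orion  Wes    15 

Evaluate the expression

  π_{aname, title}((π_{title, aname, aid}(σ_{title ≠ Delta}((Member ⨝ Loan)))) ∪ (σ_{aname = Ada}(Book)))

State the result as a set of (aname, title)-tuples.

{(Ada, Lyra), (Uma, Gamma), (Vic, Beta), (Zed, Helix)}

Natural join on aid: {(4, Pat, Delta, 1987), (4, Uma, Gamma, 1987), (4, Vic, Beta, 1987), (4, Zed, Helix, 1987)}
Selection title ≠ Delta: {(4, Uma, Gamma, 1987), (4, Vic, Beta, 1987), (4, Zed, Helix, 1987)}
π[title, aname, aid]: project onto (title, aname, aid) → {(Beta, Vic, 4), (Gamma, Uma, 4), (Helix, Zed, 4)}
Selection aname = Ada: {(Lyra, Ada, 5)}
Taking the union: {(Beta, Vic, 4), (Gamma, Uma, 4), (Helix, Zed, 4), (Lyra, Ada, 5)}
π[aname, title]: project onto (aname, title) → {(Ada, Lyra), (Uma, Gamma), (Vic, Beta), (Zed, Helix)}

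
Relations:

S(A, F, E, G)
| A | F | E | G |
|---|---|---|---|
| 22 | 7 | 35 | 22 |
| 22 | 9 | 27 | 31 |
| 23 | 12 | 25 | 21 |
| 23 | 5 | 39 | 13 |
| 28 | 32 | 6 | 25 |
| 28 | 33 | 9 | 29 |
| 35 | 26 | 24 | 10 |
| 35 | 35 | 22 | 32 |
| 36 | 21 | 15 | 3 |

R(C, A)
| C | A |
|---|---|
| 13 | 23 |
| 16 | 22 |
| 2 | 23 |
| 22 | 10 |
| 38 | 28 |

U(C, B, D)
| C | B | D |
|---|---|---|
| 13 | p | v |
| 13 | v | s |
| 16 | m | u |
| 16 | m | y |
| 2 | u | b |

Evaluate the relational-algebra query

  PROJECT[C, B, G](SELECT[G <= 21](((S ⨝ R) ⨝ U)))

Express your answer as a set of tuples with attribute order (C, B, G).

{(13, p, 13), (13, p, 21), (13, v, 13), (13, v, 21), (2, u, 13), (2, u, 21)}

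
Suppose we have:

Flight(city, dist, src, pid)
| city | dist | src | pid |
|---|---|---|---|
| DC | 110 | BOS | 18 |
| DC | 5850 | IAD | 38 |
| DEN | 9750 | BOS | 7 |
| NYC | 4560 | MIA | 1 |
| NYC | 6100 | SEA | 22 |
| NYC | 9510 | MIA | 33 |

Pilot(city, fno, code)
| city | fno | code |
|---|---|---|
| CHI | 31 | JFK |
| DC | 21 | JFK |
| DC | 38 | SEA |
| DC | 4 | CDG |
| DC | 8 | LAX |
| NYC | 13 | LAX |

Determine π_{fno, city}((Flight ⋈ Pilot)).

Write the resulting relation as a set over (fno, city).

Flight ⋈ Pilot (natural join on city): {(DC, 110, BOS, 18, 21, JFK), (DC, 110, BOS, 18, 38, SEA), (DC, 110, BOS, 18, 4, CDG), (DC, 110, BOS, 18, 8, LAX), (DC, 5850, IAD, 38, 21, JFK), (DC, 5850, IAD, 38, 38, SEA), (DC, 5850, IAD, 38, 4, CDG), (DC, 5850, IAD, 38, 8, LAX), (NYC, 4560, MIA, 1, 13, LAX), (NYC, 6100, SEA, 22, 13, LAX), (NYC, 9510, MIA, 33, 13, LAX)}
Projecting to fno, city (6 duplicate(s) eliminated): {(13, NYC), (21, DC), (38, DC), (4, DC), (8, DC)}

{(13, NYC), (21, DC), (38, DC), (4, DC), (8, DC)}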